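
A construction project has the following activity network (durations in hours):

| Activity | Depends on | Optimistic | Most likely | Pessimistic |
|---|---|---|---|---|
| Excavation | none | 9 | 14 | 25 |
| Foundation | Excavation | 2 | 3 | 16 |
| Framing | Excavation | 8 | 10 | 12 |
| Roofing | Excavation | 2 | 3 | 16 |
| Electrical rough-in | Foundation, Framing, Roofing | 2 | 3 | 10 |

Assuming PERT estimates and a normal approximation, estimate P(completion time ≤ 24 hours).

te_Excavation = (9 + 4·14 + 25)/6 = 90/6 = 15; σ²_Excavation = ((25−9)/6)² = 7.111
te_Foundation = (2 + 4·3 + 16)/6 = 30/6 = 5; σ²_Foundation = ((16−2)/6)² = 5.444
te_Framing = (8 + 4·10 + 12)/6 = 60/6 = 10; σ²_Framing = ((12−8)/6)² = 0.444
te_Roofing = (2 + 4·3 + 16)/6 = 30/6 = 5; σ²_Roofing = ((16−2)/6)² = 5.444
te_Electrical rough-in = (2 + 4·3 + 10)/6 = 24/6 = 4; σ²_Electrical rough-in = ((10−2)/6)² = 1.778

Forward pass:
ES_Excavation = 0; EF_Excavation = 15
ES_Foundation = 15; EF_Foundation = 15+5 = 20
ES_Framing = 15; EF_Framing = 15+10 = 25
ES_Roofing = 15; EF_Roofing = 15+5 = 20
ES_Electrical rough-in = max(EF_Foundation=20, EF_Framing=25, EF_Roofing=20) = 25; EF_Electrical rough-in = 25+4 = 29
Expected project duration μ = 29 hours. Critical path: Excavation → Framing → Electrical rough-in.

Variance along critical path = 7.111 + 0.444 + 1.778 = 9.333; σ = √9.333 = 3.055 hours.
Z = (24 − 29) / 3.055 = -1.637
P(T ≤ 24) = Φ(-1.637) ≈ 0.051

0.051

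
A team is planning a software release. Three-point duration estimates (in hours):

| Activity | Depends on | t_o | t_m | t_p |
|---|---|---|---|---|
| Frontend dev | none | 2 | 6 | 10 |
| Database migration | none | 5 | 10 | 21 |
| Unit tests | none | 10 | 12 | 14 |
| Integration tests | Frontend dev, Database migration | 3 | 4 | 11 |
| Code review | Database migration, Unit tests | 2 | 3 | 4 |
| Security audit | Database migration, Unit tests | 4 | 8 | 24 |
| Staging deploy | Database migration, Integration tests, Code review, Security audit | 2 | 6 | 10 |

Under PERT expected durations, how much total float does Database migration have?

1 hours

te_Frontend dev = (2 + 4·6 + 10)/6 = 36/6 = 6
te_Database migration = (5 + 4·10 + 21)/6 = 66/6 = 11
te_Unit tests = (10 + 4·12 + 14)/6 = 72/6 = 12
te_Integration tests = (3 + 4·4 + 11)/6 = 30/6 = 5
te_Code review = (2 + 4·3 + 4)/6 = 18/6 = 3
te_Security audit = (4 + 4·8 + 24)/6 = 60/6 = 10
te_Staging deploy = (2 + 4·6 + 10)/6 = 36/6 = 6

Forward pass:
ES_Frontend dev = 0; EF_Frontend dev = 6
ES_Database migration = 0; EF_Database migration = 11
ES_Unit tests = 0; EF_Unit tests = 12
ES_Integration tests = max(EF_Frontend dev=6, EF_Database migration=11) = 11; EF_Integration tests = 11+5 = 16
ES_Code review = max(EF_Database migration=11, EF_Unit tests=12) = 12; EF_Code review = 12+3 = 15
ES_Security audit = max(EF_Database migration=11, EF_Unit tests=12) = 12; EF_Security audit = 12+10 = 22
ES_Staging deploy = max(EF_Database migration=11, EF_Integration tests=16, EF_Code review=15, EF_Security audit=22) = 22; EF_Staging deploy = 22+6 = 28
Expected project duration μ = 28 hours. Critical path: Unit tests → Security audit → Staging deploy.

Backward pass:
LF_Staging deploy = 28; LS_Staging deploy = 28−6 = 22
LF_Security audit = LS_Staging deploy = 22; LS_Security audit = 22−10 = 12
LF_Code review = LS_Staging deploy = 22; LS_Code review = 22−3 = 19
LF_Integration tests = LS_Staging deploy = 22; LS_Integration tests = 22−5 = 17
LF_Unit tests = min(LS_Code review=19, LS_Security audit=12) = 12; LS_Unit tests = 12−12 = 0
LF_Database migration = min(LS_Integration tests=17, LS_Code review=19, LS_Security audit=12, LS_Staging deploy=22) = 12; LS_Database migration = 12−11 = 1
LF_Frontend dev = LS_Integration tests = 17; LS_Frontend dev = 17−6 = 11
Slack_Database migration = LS_Database migration − ES_Database migration = 1 − 0 = 1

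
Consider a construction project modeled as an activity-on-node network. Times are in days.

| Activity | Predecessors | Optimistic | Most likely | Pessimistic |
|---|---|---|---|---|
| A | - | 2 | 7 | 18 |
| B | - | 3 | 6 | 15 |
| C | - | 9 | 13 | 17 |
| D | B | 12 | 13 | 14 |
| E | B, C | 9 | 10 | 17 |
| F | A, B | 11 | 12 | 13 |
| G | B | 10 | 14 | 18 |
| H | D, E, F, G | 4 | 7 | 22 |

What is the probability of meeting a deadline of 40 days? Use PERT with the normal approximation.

te_A = (2 + 4·7 + 18)/6 = 48/6 = 8; σ²_A = ((18−2)/6)² = 7.111
te_B = (3 + 4·6 + 15)/6 = 42/6 = 7; σ²_B = ((15−3)/6)² = 4.000
te_C = (9 + 4·13 + 17)/6 = 78/6 = 13; σ²_C = ((17−9)/6)² = 1.778
te_D = (12 + 4·13 + 14)/6 = 78/6 = 13; σ²_D = ((14−12)/6)² = 0.111
te_E = (9 + 4·10 + 17)/6 = 66/6 = 11; σ²_E = ((17−9)/6)² = 1.778
te_F = (11 + 4·12 + 13)/6 = 72/6 = 12; σ²_F = ((13−11)/6)² = 0.111
te_G = (10 + 4·14 + 18)/6 = 84/6 = 14; σ²_G = ((18−10)/6)² = 1.778
te_H = (4 + 4·7 + 22)/6 = 54/6 = 9; σ²_H = ((22−4)/6)² = 9.000

Forward pass:
ES_A = 0; EF_A = 8
ES_B = 0; EF_B = 7
ES_C = 0; EF_C = 13
ES_D = 7; EF_D = 7+13 = 20
ES_E = max(EF_B=7, EF_C=13) = 13; EF_E = 13+11 = 24
ES_F = max(EF_A=8, EF_B=7) = 8; EF_F = 8+12 = 20
ES_G = 7; EF_G = 7+14 = 21
ES_H = max(EF_D=20, EF_E=24, EF_F=20, EF_G=21) = 24; EF_H = 24+9 = 33
Expected project duration μ = 33 days. Critical path: C → E → H.

Variance along critical path = 1.778 + 1.778 + 9.000 = 12.556; σ = √12.556 = 3.543 days.
Z = (40 − 33) / 3.543 = 1.976
P(T ≤ 40) = Φ(1.976) ≈ 0.976

0.976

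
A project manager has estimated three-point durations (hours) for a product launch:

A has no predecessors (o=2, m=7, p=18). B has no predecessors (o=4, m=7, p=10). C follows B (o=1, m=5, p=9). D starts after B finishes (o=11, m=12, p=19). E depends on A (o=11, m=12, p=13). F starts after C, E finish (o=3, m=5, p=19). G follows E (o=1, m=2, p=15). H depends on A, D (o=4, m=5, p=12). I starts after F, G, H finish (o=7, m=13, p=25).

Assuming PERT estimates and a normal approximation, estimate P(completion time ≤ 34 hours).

0.074

te_A = (2 + 4·7 + 18)/6 = 48/6 = 8; σ²_A = ((18−2)/6)² = 7.111
te_B = (4 + 4·7 + 10)/6 = 42/6 = 7; σ²_B = ((10−4)/6)² = 1.000
te_C = (1 + 4·5 + 9)/6 = 30/6 = 5; σ²_C = ((9−1)/6)² = 1.778
te_D = (11 + 4·12 + 19)/6 = 78/6 = 13; σ²_D = ((19−11)/6)² = 1.778
te_E = (11 + 4·12 + 13)/6 = 72/6 = 12; σ²_E = ((13−11)/6)² = 0.111
te_F = (3 + 4·5 + 19)/6 = 42/6 = 7; σ²_F = ((19−3)/6)² = 7.111
te_G = (1 + 4·2 + 15)/6 = 24/6 = 4; σ²_G = ((15−1)/6)² = 5.444
te_H = (4 + 4·5 + 12)/6 = 36/6 = 6; σ²_H = ((12−4)/6)² = 1.778
te_I = (7 + 4·13 + 25)/6 = 84/6 = 14; σ²_I = ((25−7)/6)² = 9.000

Forward pass:
ES_A = 0; EF_A = 8
ES_B = 0; EF_B = 7
ES_C = 7; EF_C = 7+5 = 12
ES_D = 7; EF_D = 7+13 = 20
ES_E = 8; EF_E = 8+12 = 20
ES_F = max(EF_C=12, EF_E=20) = 20; EF_F = 20+7 = 27
ES_G = 20; EF_G = 20+4 = 24
ES_H = max(EF_A=8, EF_D=20) = 20; EF_H = 20+6 = 26
ES_I = max(EF_F=27, EF_G=24, EF_H=26) = 27; EF_I = 27+14 = 41
Expected project duration μ = 41 hours. Critical path: A → E → F → I.

Variance along critical path = 7.111 + 0.111 + 7.111 + 9.000 = 23.333; σ = √23.333 = 4.830 hours.
Z = (34 − 41) / 4.830 = -1.449
P(T ≤ 34) = Φ(-1.449) ≈ 0.074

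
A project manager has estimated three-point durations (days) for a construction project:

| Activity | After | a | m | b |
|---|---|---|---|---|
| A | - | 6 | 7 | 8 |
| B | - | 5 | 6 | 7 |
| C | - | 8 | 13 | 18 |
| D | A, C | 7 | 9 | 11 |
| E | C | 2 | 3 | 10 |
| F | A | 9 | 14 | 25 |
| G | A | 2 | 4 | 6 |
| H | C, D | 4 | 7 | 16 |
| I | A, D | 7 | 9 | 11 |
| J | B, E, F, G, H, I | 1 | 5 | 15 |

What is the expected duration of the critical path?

37 days

te_A = (6 + 4·7 + 8)/6 = 42/6 = 7
te_B = (5 + 4·6 + 7)/6 = 36/6 = 6
te_C = (8 + 4·13 + 18)/6 = 78/6 = 13
te_D = (7 + 4·9 + 11)/6 = 54/6 = 9
te_E = (2 + 4·3 + 10)/6 = 24/6 = 4
te_F = (9 + 4·14 + 25)/6 = 90/6 = 15
te_G = (2 + 4·4 + 6)/6 = 24/6 = 4
te_H = (4 + 4·7 + 16)/6 = 48/6 = 8
te_I = (7 + 4·9 + 11)/6 = 54/6 = 9
te_J = (1 + 4·5 + 15)/6 = 36/6 = 6

Forward pass:
ES_A = 0; EF_A = 7
ES_B = 0; EF_B = 6
ES_C = 0; EF_C = 13
ES_D = max(EF_A=7, EF_C=13) = 13; EF_D = 13+9 = 22
ES_E = 13; EF_E = 13+4 = 17
ES_F = 7; EF_F = 7+15 = 22
ES_G = 7; EF_G = 7+4 = 11
ES_H = max(EF_C=13, EF_D=22) = 22; EF_H = 22+8 = 30
ES_I = max(EF_A=7, EF_D=22) = 22; EF_I = 22+9 = 31
ES_J = max(EF_B=6, EF_E=17, EF_F=22, EF_G=11, EF_H=30, EF_I=31) = 31; EF_J = 31+6 = 37
Expected project duration μ = 37 days. Critical path: C → D → I → J.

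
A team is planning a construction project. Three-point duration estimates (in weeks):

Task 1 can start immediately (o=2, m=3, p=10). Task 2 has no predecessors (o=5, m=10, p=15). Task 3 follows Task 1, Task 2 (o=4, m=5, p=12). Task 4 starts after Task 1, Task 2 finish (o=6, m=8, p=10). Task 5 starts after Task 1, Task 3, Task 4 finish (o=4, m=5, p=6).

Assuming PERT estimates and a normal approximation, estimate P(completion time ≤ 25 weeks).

te_Task 1 = (2 + 4·3 + 10)/6 = 24/6 = 4; σ²_Task 1 = ((10−2)/6)² = 1.778
te_Task 2 = (5 + 4·10 + 15)/6 = 60/6 = 10; σ²_Task 2 = ((15−5)/6)² = 2.778
te_Task 3 = (4 + 4·5 + 12)/6 = 36/6 = 6; σ²_Task 3 = ((12−4)/6)² = 1.778
te_Task 4 = (6 + 4·8 + 10)/6 = 48/6 = 8; σ²_Task 4 = ((10−6)/6)² = 0.444
te_Task 5 = (4 + 4·5 + 6)/6 = 30/6 = 5; σ²_Task 5 = ((6−4)/6)² = 0.111

Forward pass:
ES_Task 1 = 0; EF_Task 1 = 4
ES_Task 2 = 0; EF_Task 2 = 10
ES_Task 3 = max(EF_Task 1=4, EF_Task 2=10) = 10; EF_Task 3 = 10+6 = 16
ES_Task 4 = max(EF_Task 1=4, EF_Task 2=10) = 10; EF_Task 4 = 10+8 = 18
ES_Task 5 = max(EF_Task 1=4, EF_Task 3=16, EF_Task 4=18) = 18; EF_Task 5 = 18+5 = 23
Expected project duration μ = 23 weeks. Critical path: Task 2 → Task 4 → Task 5.

Variance along critical path = 2.778 + 0.444 + 0.111 = 3.333; σ = √3.333 = 1.826 weeks.
Z = (25 − 23) / 1.826 = 1.095
P(T ≤ 25) = Φ(1.095) ≈ 0.863

0.863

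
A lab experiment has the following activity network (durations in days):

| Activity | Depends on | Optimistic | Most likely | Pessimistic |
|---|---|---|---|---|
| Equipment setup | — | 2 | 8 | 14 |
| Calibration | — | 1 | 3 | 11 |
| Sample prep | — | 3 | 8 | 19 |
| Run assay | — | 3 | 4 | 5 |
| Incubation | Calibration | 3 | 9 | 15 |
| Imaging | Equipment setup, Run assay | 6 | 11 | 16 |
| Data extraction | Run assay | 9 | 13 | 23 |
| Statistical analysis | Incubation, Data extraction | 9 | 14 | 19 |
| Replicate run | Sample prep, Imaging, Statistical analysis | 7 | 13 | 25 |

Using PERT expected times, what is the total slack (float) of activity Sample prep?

te_Equipment setup = (2 + 4·8 + 14)/6 = 48/6 = 8
te_Calibration = (1 + 4·3 + 11)/6 = 24/6 = 4
te_Sample prep = (3 + 4·8 + 19)/6 = 54/6 = 9
te_Run assay = (3 + 4·4 + 5)/6 = 24/6 = 4
te_Incubation = (3 + 4·9 + 15)/6 = 54/6 = 9
te_Imaging = (6 + 4·11 + 16)/6 = 66/6 = 11
te_Data extraction = (9 + 4·13 + 23)/6 = 84/6 = 14
te_Statistical analysis = (9 + 4·14 + 19)/6 = 84/6 = 14
te_Replicate run = (7 + 4·13 + 25)/6 = 84/6 = 14

Forward pass:
ES_Equipment setup = 0; EF_Equipment setup = 8
ES_Calibration = 0; EF_Calibration = 4
ES_Sample prep = 0; EF_Sample prep = 9
ES_Run assay = 0; EF_Run assay = 4
ES_Incubation = 4; EF_Incubation = 4+9 = 13
ES_Imaging = max(EF_Equipment setup=8, EF_Run assay=4) = 8; EF_Imaging = 8+11 = 19
ES_Data extraction = 4; EF_Data extraction = 4+14 = 18
ES_Statistical analysis = max(EF_Incubation=13, EF_Data extraction=18) = 18; EF_Statistical analysis = 18+14 = 32
ES_Replicate run = max(EF_Sample prep=9, EF_Imaging=19, EF_Statistical analysis=32) = 32; EF_Replicate run = 32+14 = 46
Expected project duration μ = 46 days. Critical path: Run assay → Data extraction → Statistical analysis → Replicate run.

Backward pass:
LF_Replicate run = 46; LS_Replicate run = 46−14 = 32
LF_Statistical analysis = LS_Replicate run = 32; LS_Statistical analysis = 32−14 = 18
LF_Data extraction = LS_Statistical analysis = 18; LS_Data extraction = 18−14 = 4
LF_Imaging = LS_Replicate run = 32; LS_Imaging = 32−11 = 21
LF_Incubation = LS_Statistical analysis = 18; LS_Incubation = 18−9 = 9
LF_Run assay = min(LS_Imaging=21, LS_Data extraction=4) = 4; LS_Run assay = 4−4 = 0
LF_Sample prep = LS_Replicate run = 32; LS_Sample prep = 32−9 = 23
LF_Calibration = LS_Incubation = 9; LS_Calibration = 9−4 = 5
LF_Equipment setup = LS_Imaging = 21; LS_Equipment setup = 21−8 = 13
Slack_Sample prep = LS_Sample prep − ES_Sample prep = 23 − 0 = 23

23 days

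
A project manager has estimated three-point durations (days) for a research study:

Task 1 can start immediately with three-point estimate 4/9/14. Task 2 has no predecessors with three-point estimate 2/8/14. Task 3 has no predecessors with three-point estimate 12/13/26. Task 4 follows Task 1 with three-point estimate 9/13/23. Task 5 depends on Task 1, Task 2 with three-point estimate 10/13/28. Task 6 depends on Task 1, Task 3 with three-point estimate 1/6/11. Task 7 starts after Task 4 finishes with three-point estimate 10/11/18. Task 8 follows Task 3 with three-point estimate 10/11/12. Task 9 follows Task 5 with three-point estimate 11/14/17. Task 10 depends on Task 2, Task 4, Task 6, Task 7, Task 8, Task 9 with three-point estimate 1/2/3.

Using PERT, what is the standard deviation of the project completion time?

3.59 days

te_Task 1 = (4 + 4·9 + 14)/6 = 54/6 = 9; σ²_Task 1 = ((14−4)/6)² = 2.778
te_Task 2 = (2 + 4·8 + 14)/6 = 48/6 = 8; σ²_Task 2 = ((14−2)/6)² = 4.000
te_Task 3 = (12 + 4·13 + 26)/6 = 90/6 = 15; σ²_Task 3 = ((26−12)/6)² = 5.444
te_Task 4 = (9 + 4·13 + 23)/6 = 84/6 = 14; σ²_Task 4 = ((23−9)/6)² = 5.444
te_Task 5 = (10 + 4·13 + 28)/6 = 90/6 = 15; σ²_Task 5 = ((28−10)/6)² = 9.000
te_Task 6 = (1 + 4·6 + 11)/6 = 36/6 = 6; σ²_Task 6 = ((11−1)/6)² = 2.778
te_Task 7 = (10 + 4·11 + 18)/6 = 72/6 = 12; σ²_Task 7 = ((18−10)/6)² = 1.778
te_Task 8 = (10 + 4·11 + 12)/6 = 66/6 = 11; σ²_Task 8 = ((12−10)/6)² = 0.111
te_Task 9 = (11 + 4·14 + 17)/6 = 84/6 = 14; σ²_Task 9 = ((17−11)/6)² = 1.000
te_Task 10 = (1 + 4·2 + 3)/6 = 12/6 = 2; σ²_Task 10 = ((3−1)/6)² = 0.111

Forward pass:
ES_Task 1 = 0; EF_Task 1 = 9
ES_Task 2 = 0; EF_Task 2 = 8
ES_Task 3 = 0; EF_Task 3 = 15
ES_Task 4 = 9; EF_Task 4 = 9+14 = 23
ES_Task 5 = max(EF_Task 1=9, EF_Task 2=8) = 9; EF_Task 5 = 9+15 = 24
ES_Task 6 = max(EF_Task 1=9, EF_Task 3=15) = 15; EF_Task 6 = 15+6 = 21
ES_Task 7 = 23; EF_Task 7 = 23+12 = 35
ES_Task 8 = 15; EF_Task 8 = 15+11 = 26
ES_Task 9 = 24; EF_Task 9 = 24+14 = 38
ES_Task 10 = max(EF_Task 2=8, EF_Task 4=23, EF_Task 6=21, EF_Task 7=35, EF_Task 8=26, EF_Task 9=38) = 38; EF_Task 10 = 38+2 = 40
Expected project duration μ = 40 days. Critical path: Task 1 → Task 5 → Task 9 → Task 10.

Variance along critical path = 2.778 + 9.000 + 1.000 + 0.111 = 12.889
σ = √12.889 = 3.590 days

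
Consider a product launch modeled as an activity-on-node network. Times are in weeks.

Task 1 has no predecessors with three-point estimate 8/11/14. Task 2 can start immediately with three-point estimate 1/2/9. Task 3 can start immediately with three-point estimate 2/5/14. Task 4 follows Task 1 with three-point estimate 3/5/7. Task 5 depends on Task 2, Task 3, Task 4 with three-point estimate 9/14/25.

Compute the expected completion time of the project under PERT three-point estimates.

31 weeks

te_Task 1 = (8 + 4·11 + 14)/6 = 66/6 = 11
te_Task 2 = (1 + 4·2 + 9)/6 = 18/6 = 3
te_Task 3 = (2 + 4·5 + 14)/6 = 36/6 = 6
te_Task 4 = (3 + 4·5 + 7)/6 = 30/6 = 5
te_Task 5 = (9 + 4·14 + 25)/6 = 90/6 = 15

Forward pass:
ES_Task 1 = 0; EF_Task 1 = 11
ES_Task 2 = 0; EF_Task 2 = 3
ES_Task 3 = 0; EF_Task 3 = 6
ES_Task 4 = 11; EF_Task 4 = 11+5 = 16
ES_Task 5 = max(EF_Task 2=3, EF_Task 3=6, EF_Task 4=16) = 16; EF_Task 5 = 16+15 = 31
Expected project duration μ = 31 weeks. Critical path: Task 1 → Task 4 → Task 5.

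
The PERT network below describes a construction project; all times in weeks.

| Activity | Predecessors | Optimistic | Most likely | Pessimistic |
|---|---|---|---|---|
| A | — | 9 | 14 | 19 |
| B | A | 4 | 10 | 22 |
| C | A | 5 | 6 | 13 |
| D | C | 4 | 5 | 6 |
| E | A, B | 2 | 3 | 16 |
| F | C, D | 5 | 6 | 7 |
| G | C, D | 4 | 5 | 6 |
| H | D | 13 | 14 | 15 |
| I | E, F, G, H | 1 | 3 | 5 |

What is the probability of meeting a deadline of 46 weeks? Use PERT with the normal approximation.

te_A = (9 + 4·14 + 19)/6 = 84/6 = 14; σ²_A = ((19−9)/6)² = 2.778
te_B = (4 + 4·10 + 22)/6 = 66/6 = 11; σ²_B = ((22−4)/6)² = 9.000
te_C = (5 + 4·6 + 13)/6 = 42/6 = 7; σ²_C = ((13−5)/6)² = 1.778
te_D = (4 + 4·5 + 6)/6 = 30/6 = 5; σ²_D = ((6−4)/6)² = 0.111
te_E = (2 + 4·3 + 16)/6 = 30/6 = 5; σ²_E = ((16−2)/6)² = 5.444
te_F = (5 + 4·6 + 7)/6 = 36/6 = 6; σ²_F = ((7−5)/6)² = 0.111
te_G = (4 + 4·5 + 6)/6 = 30/6 = 5; σ²_G = ((6−4)/6)² = 0.111
te_H = (13 + 4·14 + 15)/6 = 84/6 = 14; σ²_H = ((15−13)/6)² = 0.111
te_I = (1 + 4·3 + 5)/6 = 18/6 = 3; σ²_I = ((5−1)/6)² = 0.444

Forward pass:
ES_A = 0; EF_A = 14
ES_B = 14; EF_B = 14+11 = 25
ES_C = 14; EF_C = 14+7 = 21
ES_D = 21; EF_D = 21+5 = 26
ES_E = max(EF_A=14, EF_B=25) = 25; EF_E = 25+5 = 30
ES_F = max(EF_C=21, EF_D=26) = 26; EF_F = 26+6 = 32
ES_G = max(EF_C=21, EF_D=26) = 26; EF_G = 26+5 = 31
ES_H = 26; EF_H = 26+14 = 40
ES_I = max(EF_E=30, EF_F=32, EF_G=31, EF_H=40) = 40; EF_I = 40+3 = 43
Expected project duration μ = 43 weeks. Critical path: A → C → D → H → I.

Variance along critical path = 2.778 + 1.778 + 0.111 + 0.111 + 0.444 = 5.222; σ = √5.222 = 2.285 weeks.
Z = (46 − 43) / 2.285 = 1.313
P(T ≤ 46) = Φ(1.313) ≈ 0.905

0.905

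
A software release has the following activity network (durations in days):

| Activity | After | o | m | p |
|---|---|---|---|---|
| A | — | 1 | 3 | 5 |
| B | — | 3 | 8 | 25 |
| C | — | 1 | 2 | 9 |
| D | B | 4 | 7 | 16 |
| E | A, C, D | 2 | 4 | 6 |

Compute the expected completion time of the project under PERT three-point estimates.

te_A = (1 + 4·3 + 5)/6 = 18/6 = 3
te_B = (3 + 4·8 + 25)/6 = 60/6 = 10
te_C = (1 + 4·2 + 9)/6 = 18/6 = 3
te_D = (4 + 4·7 + 16)/6 = 48/6 = 8
te_E = (2 + 4·4 + 6)/6 = 24/6 = 4

Forward pass:
ES_A = 0; EF_A = 3
ES_B = 0; EF_B = 10
ES_C = 0; EF_C = 3
ES_D = 10; EF_D = 10+8 = 18
ES_E = max(EF_A=3, EF_C=3, EF_D=18) = 18; EF_E = 18+4 = 22
Expected project duration μ = 22 days. Critical path: B → D → E.

22 days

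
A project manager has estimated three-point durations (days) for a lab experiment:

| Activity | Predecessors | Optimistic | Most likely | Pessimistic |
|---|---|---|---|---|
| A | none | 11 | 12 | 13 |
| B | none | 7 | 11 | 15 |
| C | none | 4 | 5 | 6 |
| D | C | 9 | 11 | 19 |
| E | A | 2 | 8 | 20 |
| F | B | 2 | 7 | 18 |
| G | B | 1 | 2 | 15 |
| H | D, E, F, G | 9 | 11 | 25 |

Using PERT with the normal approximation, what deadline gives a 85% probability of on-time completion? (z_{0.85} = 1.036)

te_A = (11 + 4·12 + 13)/6 = 72/6 = 12; σ²_A = ((13−11)/6)² = 0.111
te_B = (7 + 4·11 + 15)/6 = 66/6 = 11; σ²_B = ((15−7)/6)² = 1.778
te_C = (4 + 4·5 + 6)/6 = 30/6 = 5; σ²_C = ((6−4)/6)² = 0.111
te_D = (9 + 4·11 + 19)/6 = 72/6 = 12; σ²_D = ((19−9)/6)² = 2.778
te_E = (2 + 4·8 + 20)/6 = 54/6 = 9; σ²_E = ((20−2)/6)² = 9.000
te_F = (2 + 4·7 + 18)/6 = 48/6 = 8; σ²_F = ((18−2)/6)² = 7.111
te_G = (1 + 4·2 + 15)/6 = 24/6 = 4; σ²_G = ((15−1)/6)² = 5.444
te_H = (9 + 4·11 + 25)/6 = 78/6 = 13; σ²_H = ((25−9)/6)² = 7.111

Forward pass:
ES_A = 0; EF_A = 12
ES_B = 0; EF_B = 11
ES_C = 0; EF_C = 5
ES_D = 5; EF_D = 5+12 = 17
ES_E = 12; EF_E = 12+9 = 21
ES_F = 11; EF_F = 11+8 = 19
ES_G = 11; EF_G = 11+4 = 15
ES_H = max(EF_D=17, EF_E=21, EF_F=19, EF_G=15) = 21; EF_H = 21+13 = 34
Expected project duration μ = 34 days. Critical path: A → E → H.

Variance along critical path = 0.111 + 9.000 + 7.111 = 16.222; σ = 4.028 days.
D = μ + z·σ = 34 + 1.036·4.028 = 38.2 days

38.2 days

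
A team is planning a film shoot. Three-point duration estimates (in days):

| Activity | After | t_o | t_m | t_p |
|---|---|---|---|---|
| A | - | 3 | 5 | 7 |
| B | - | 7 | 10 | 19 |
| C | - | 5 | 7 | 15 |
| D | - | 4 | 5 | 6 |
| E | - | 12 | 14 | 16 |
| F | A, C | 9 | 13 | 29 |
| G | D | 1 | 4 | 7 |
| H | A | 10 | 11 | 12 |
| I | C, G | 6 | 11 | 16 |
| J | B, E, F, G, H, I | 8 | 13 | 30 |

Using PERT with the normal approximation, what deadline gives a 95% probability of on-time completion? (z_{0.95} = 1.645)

46.6 days

te_A = (3 + 4·5 + 7)/6 = 30/6 = 5; σ²_A = ((7−3)/6)² = 0.444
te_B = (7 + 4·10 + 19)/6 = 66/6 = 11; σ²_B = ((19−7)/6)² = 4.000
te_C = (5 + 4·7 + 15)/6 = 48/6 = 8; σ²_C = ((15−5)/6)² = 2.778
te_D = (4 + 4·5 + 6)/6 = 30/6 = 5; σ²_D = ((6−4)/6)² = 0.111
te_E = (12 + 4·14 + 16)/6 = 84/6 = 14; σ²_E = ((16−12)/6)² = 0.444
te_F = (9 + 4·13 + 29)/6 = 90/6 = 15; σ²_F = ((29−9)/6)² = 11.111
te_G = (1 + 4·4 + 7)/6 = 24/6 = 4; σ²_G = ((7−1)/6)² = 1.000
te_H = (10 + 4·11 + 12)/6 = 66/6 = 11; σ²_H = ((12−10)/6)² = 0.111
te_I = (6 + 4·11 + 16)/6 = 66/6 = 11; σ²_I = ((16−6)/6)² = 2.778
te_J = (8 + 4·13 + 30)/6 = 90/6 = 15; σ²_J = ((30−8)/6)² = 13.444

Forward pass:
ES_A = 0; EF_A = 5
ES_B = 0; EF_B = 11
ES_C = 0; EF_C = 8
ES_D = 0; EF_D = 5
ES_E = 0; EF_E = 14
ES_F = max(EF_A=5, EF_C=8) = 8; EF_F = 8+15 = 23
ES_G = 5; EF_G = 5+4 = 9
ES_H = 5; EF_H = 5+11 = 16
ES_I = max(EF_C=8, EF_G=9) = 9; EF_I = 9+11 = 20
ES_J = max(EF_B=11, EF_E=14, EF_F=23, EF_G=9, EF_H=16, EF_I=20) = 23; EF_J = 23+15 = 38
Expected project duration μ = 38 days. Critical path: C → F → J.

Variance along critical path = 2.778 + 11.111 + 13.444 = 27.333; σ = 5.228 days.
D = μ + z·σ = 38 + 1.645·5.228 = 46.6 days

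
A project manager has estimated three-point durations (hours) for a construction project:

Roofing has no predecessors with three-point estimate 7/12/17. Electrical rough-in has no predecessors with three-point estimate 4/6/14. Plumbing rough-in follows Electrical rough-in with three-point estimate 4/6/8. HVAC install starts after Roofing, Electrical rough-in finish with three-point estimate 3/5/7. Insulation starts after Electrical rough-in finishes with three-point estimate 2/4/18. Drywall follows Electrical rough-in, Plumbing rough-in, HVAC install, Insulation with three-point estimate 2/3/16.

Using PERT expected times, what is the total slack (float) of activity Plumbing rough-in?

4 hours

te_Roofing = (7 + 4·12 + 17)/6 = 72/6 = 12
te_Electrical rough-in = (4 + 4·6 + 14)/6 = 42/6 = 7
te_Plumbing rough-in = (4 + 4·6 + 8)/6 = 36/6 = 6
te_HVAC install = (3 + 4·5 + 7)/6 = 30/6 = 5
te_Insulation = (2 + 4·4 + 18)/6 = 36/6 = 6
te_Drywall = (2 + 4·3 + 16)/6 = 30/6 = 5

Forward pass:
ES_Roofing = 0; EF_Roofing = 12
ES_Electrical rough-in = 0; EF_Electrical rough-in = 7
ES_Plumbing rough-in = 7; EF_Plumbing rough-in = 7+6 = 13
ES_HVAC install = max(EF_Roofing=12, EF_Electrical rough-in=7) = 12; EF_HVAC install = 12+5 = 17
ES_Insulation = 7; EF_Insulation = 7+6 = 13
ES_Drywall = max(EF_Electrical rough-in=7, EF_Plumbing rough-in=13, EF_HVAC install=17, EF_Insulation=13) = 17; EF_Drywall = 17+5 = 22
Expected project duration μ = 22 hours. Critical path: Roofing → HVAC install → Drywall.

Backward pass:
LF_Drywall = 22; LS_Drywall = 22−5 = 17
LF_Insulation = LS_Drywall = 17; LS_Insulation = 17−6 = 11
LF_HVAC install = LS_Drywall = 17; LS_HVAC install = 17−5 = 12
LF_Plumbing rough-in = LS_Drywall = 17; LS_Plumbing rough-in = 17−6 = 11
LF_Electrical rough-in = min(LS_Plumbing rough-in=11, LS_HVAC install=12, LS_Insulation=11, LS_Drywall=17) = 11; LS_Electrical rough-in = 11−7 = 4
LF_Roofing = LS_HVAC install = 12; LS_Roofing = 12−12 = 0
Slack_Plumbing rough-in = LS_Plumbing rough-in − ES_Plumbing rough-in = 11 − 7 = 4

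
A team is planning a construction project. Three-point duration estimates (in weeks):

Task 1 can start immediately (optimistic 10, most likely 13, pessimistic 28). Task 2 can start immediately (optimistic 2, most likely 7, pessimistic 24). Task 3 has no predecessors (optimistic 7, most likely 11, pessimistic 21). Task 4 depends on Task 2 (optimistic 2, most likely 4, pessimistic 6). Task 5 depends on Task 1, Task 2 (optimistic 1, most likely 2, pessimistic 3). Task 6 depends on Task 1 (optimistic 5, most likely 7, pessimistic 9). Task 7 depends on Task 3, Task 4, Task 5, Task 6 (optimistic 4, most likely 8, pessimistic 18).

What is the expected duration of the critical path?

te_Task 1 = (10 + 4·13 + 28)/6 = 90/6 = 15
te_Task 2 = (2 + 4·7 + 24)/6 = 54/6 = 9
te_Task 3 = (7 + 4·11 + 21)/6 = 72/6 = 12
te_Task 4 = (2 + 4·4 + 6)/6 = 24/6 = 4
te_Task 5 = (1 + 4·2 + 3)/6 = 12/6 = 2
te_Task 6 = (5 + 4·7 + 9)/6 = 42/6 = 7
te_Task 7 = (4 + 4·8 + 18)/6 = 54/6 = 9

Forward pass:
ES_Task 1 = 0; EF_Task 1 = 15
ES_Task 2 = 0; EF_Task 2 = 9
ES_Task 3 = 0; EF_Task 3 = 12
ES_Task 4 = 9; EF_Task 4 = 9+4 = 13
ES_Task 5 = max(EF_Task 1=15, EF_Task 2=9) = 15; EF_Task 5 = 15+2 = 17
ES_Task 6 = 15; EF_Task 6 = 15+7 = 22
ES_Task 7 = max(EF_Task 3=12, EF_Task 4=13, EF_Task 5=17, EF_Task 6=22) = 22; EF_Task 7 = 22+9 = 31
Expected project duration μ = 31 weeks. Critical path: Task 1 → Task 6 → Task 7.

31 weeks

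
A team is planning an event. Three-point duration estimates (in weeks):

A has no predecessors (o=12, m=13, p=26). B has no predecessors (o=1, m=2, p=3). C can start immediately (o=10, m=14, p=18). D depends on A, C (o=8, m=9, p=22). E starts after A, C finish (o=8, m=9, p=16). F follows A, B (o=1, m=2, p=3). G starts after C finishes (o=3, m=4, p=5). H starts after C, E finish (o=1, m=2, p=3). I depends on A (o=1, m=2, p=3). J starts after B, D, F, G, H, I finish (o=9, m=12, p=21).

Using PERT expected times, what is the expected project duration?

te_A = (12 + 4·13 + 26)/6 = 90/6 = 15
te_B = (1 + 4·2 + 3)/6 = 12/6 = 2
te_C = (10 + 4·14 + 18)/6 = 84/6 = 14
te_D = (8 + 4·9 + 22)/6 = 66/6 = 11
te_E = (8 + 4·9 + 16)/6 = 60/6 = 10
te_F = (1 + 4·2 + 3)/6 = 12/6 = 2
te_G = (3 + 4·4 + 5)/6 = 24/6 = 4
te_H = (1 + 4·2 + 3)/6 = 12/6 = 2
te_I = (1 + 4·2 + 3)/6 = 12/6 = 2
te_J = (9 + 4·12 + 21)/6 = 78/6 = 13

Forward pass:
ES_A = 0; EF_A = 15
ES_B = 0; EF_B = 2
ES_C = 0; EF_C = 14
ES_D = max(EF_A=15, EF_C=14) = 15; EF_D = 15+11 = 26
ES_E = max(EF_A=15, EF_C=14) = 15; EF_E = 15+10 = 25
ES_F = max(EF_A=15, EF_B=2) = 15; EF_F = 15+2 = 17
ES_G = 14; EF_G = 14+4 = 18
ES_H = max(EF_C=14, EF_E=25) = 25; EF_H = 25+2 = 27
ES_I = 15; EF_I = 15+2 = 17
ES_J = max(EF_B=2, EF_D=26, EF_F=17, EF_G=18, EF_H=27, EF_I=17) = 27; EF_J = 27+13 = 40
Expected project duration μ = 40 weeks. Critical path: A → E → H → J.

40 weeks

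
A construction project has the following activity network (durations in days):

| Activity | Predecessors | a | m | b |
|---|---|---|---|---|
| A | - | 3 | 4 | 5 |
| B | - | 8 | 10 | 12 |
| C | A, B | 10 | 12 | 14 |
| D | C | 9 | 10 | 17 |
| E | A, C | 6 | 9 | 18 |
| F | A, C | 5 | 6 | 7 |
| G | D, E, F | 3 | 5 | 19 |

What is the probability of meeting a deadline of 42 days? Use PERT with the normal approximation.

0.739

te_A = (3 + 4·4 + 5)/6 = 24/6 = 4; σ²_A = ((5−3)/6)² = 0.111
te_B = (8 + 4·10 + 12)/6 = 60/6 = 10; σ²_B = ((12−8)/6)² = 0.444
te_C = (10 + 4·12 + 14)/6 = 72/6 = 12; σ²_C = ((14−10)/6)² = 0.444
te_D = (9 + 4·10 + 17)/6 = 66/6 = 11; σ²_D = ((17−9)/6)² = 1.778
te_E = (6 + 4·9 + 18)/6 = 60/6 = 10; σ²_E = ((18−6)/6)² = 4.000
te_F = (5 + 4·6 + 7)/6 = 36/6 = 6; σ²_F = ((7−5)/6)² = 0.111
te_G = (3 + 4·5 + 19)/6 = 42/6 = 7; σ²_G = ((19−3)/6)² = 7.111

Forward pass:
ES_A = 0; EF_A = 4
ES_B = 0; EF_B = 10
ES_C = max(EF_A=4, EF_B=10) = 10; EF_C = 10+12 = 22
ES_D = 22; EF_D = 22+11 = 33
ES_E = max(EF_A=4, EF_C=22) = 22; EF_E = 22+10 = 32
ES_F = max(EF_A=4, EF_C=22) = 22; EF_F = 22+6 = 28
ES_G = max(EF_D=33, EF_E=32, EF_F=28) = 33; EF_G = 33+7 = 40
Expected project duration μ = 40 days. Critical path: B → C → D → G.

Variance along critical path = 0.444 + 0.444 + 1.778 + 7.111 = 9.778; σ = √9.778 = 3.127 days.
Z = (42 − 40) / 3.127 = 0.640
P(T ≤ 42) = Φ(0.640) ≈ 0.739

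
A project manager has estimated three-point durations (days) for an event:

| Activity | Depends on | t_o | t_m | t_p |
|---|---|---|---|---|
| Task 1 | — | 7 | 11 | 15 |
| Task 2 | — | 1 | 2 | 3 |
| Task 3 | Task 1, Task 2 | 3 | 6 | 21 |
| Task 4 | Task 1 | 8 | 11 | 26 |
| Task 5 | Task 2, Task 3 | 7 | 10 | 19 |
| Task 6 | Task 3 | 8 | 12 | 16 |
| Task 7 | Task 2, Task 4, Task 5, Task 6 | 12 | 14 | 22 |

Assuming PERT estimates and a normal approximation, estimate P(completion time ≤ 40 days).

te_Task 1 = (7 + 4·11 + 15)/6 = 66/6 = 11; σ²_Task 1 = ((15−7)/6)² = 1.778
te_Task 2 = (1 + 4·2 + 3)/6 = 12/6 = 2; σ²_Task 2 = ((3−1)/6)² = 0.111
te_Task 3 = (3 + 4·6 + 21)/6 = 48/6 = 8; σ²_Task 3 = ((21−3)/6)² = 9.000
te_Task 4 = (8 + 4·11 + 26)/6 = 78/6 = 13; σ²_Task 4 = ((26−8)/6)² = 9.000
te_Task 5 = (7 + 4·10 + 19)/6 = 66/6 = 11; σ²_Task 5 = ((19−7)/6)² = 4.000
te_Task 6 = (8 + 4·12 + 16)/6 = 72/6 = 12; σ²_Task 6 = ((16−8)/6)² = 1.778
te_Task 7 = (12 + 4·14 + 22)/6 = 90/6 = 15; σ²_Task 7 = ((22−12)/6)² = 2.778

Forward pass:
ES_Task 1 = 0; EF_Task 1 = 11
ES_Task 2 = 0; EF_Task 2 = 2
ES_Task 3 = max(EF_Task 1=11, EF_Task 2=2) = 11; EF_Task 3 = 11+8 = 19
ES_Task 4 = 11; EF_Task 4 = 11+13 = 24
ES_Task 5 = max(EF_Task 2=2, EF_Task 3=19) = 19; EF_Task 5 = 19+11 = 30
ES_Task 6 = 19; EF_Task 6 = 19+12 = 31
ES_Task 7 = max(EF_Task 2=2, EF_Task 4=24, EF_Task 5=30, EF_Task 6=31) = 31; EF_Task 7 = 31+15 = 46
Expected project duration μ = 46 days. Critical path: Task 1 → Task 3 → Task 6 → Task 7.

Variance along critical path = 1.778 + 9.000 + 1.778 + 2.778 = 15.333; σ = √15.333 = 3.916 days.
Z = (40 − 46) / 3.916 = -1.532
P(T ≤ 40) = Φ(-1.532) ≈ 0.063

0.063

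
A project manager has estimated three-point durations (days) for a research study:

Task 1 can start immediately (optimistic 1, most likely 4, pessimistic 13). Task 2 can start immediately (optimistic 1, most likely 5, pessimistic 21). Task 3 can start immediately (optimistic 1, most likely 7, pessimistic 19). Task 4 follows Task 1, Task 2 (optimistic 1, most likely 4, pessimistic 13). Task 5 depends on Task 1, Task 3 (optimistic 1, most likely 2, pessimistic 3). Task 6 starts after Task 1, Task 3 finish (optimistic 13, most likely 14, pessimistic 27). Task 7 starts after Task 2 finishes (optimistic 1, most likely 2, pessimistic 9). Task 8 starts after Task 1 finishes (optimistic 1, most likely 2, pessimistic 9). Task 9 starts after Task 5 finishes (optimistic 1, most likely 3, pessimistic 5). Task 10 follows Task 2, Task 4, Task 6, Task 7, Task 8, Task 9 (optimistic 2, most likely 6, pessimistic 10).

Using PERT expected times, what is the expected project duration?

te_Task 1 = (1 + 4·4 + 13)/6 = 30/6 = 5
te_Task 2 = (1 + 4·5 + 21)/6 = 42/6 = 7
te_Task 3 = (1 + 4·7 + 19)/6 = 48/6 = 8
te_Task 4 = (1 + 4·4 + 13)/6 = 30/6 = 5
te_Task 5 = (1 + 4·2 + 3)/6 = 12/6 = 2
te_Task 6 = (13 + 4·14 + 27)/6 = 96/6 = 16
te_Task 7 = (1 + 4·2 + 9)/6 = 18/6 = 3
te_Task 8 = (1 + 4·2 + 9)/6 = 18/6 = 3
te_Task 9 = (1 + 4·3 + 5)/6 = 18/6 = 3
te_Task 10 = (2 + 4·6 + 10)/6 = 36/6 = 6

Forward pass:
ES_Task 1 = 0; EF_Task 1 = 5
ES_Task 2 = 0; EF_Task 2 = 7
ES_Task 3 = 0; EF_Task 3 = 8
ES_Task 4 = max(EF_Task 1=5, EF_Task 2=7) = 7; EF_Task 4 = 7+5 = 12
ES_Task 5 = max(EF_Task 1=5, EF_Task 3=8) = 8; EF_Task 5 = 8+2 = 10
ES_Task 6 = max(EF_Task 1=5, EF_Task 3=8) = 8; EF_Task 6 = 8+16 = 24
ES_Task 7 = 7; EF_Task 7 = 7+3 = 10
ES_Task 8 = 5; EF_Task 8 = 5+3 = 8
ES_Task 9 = 10; EF_Task 9 = 10+3 = 13
ES_Task 10 = max(EF_Task 2=7, EF_Task 4=12, EF_Task 6=24, EF_Task 7=10, EF_Task 8=8, EF_Task 9=13) = 24; EF_Task 10 = 24+6 = 30
Expected project duration μ = 30 days. Critical path: Task 3 → Task 6 → Task 10.

30 days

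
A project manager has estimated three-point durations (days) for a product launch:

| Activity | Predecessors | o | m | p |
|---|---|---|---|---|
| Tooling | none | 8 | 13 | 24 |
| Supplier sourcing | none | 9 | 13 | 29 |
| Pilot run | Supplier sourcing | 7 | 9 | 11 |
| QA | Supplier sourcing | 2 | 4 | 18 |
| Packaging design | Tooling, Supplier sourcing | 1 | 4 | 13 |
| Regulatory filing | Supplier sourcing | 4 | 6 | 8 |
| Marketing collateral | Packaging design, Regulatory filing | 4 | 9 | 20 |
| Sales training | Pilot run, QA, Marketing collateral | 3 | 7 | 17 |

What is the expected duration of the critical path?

te_Tooling = (8 + 4·13 + 24)/6 = 84/6 = 14
te_Supplier sourcing = (9 + 4·13 + 29)/6 = 90/6 = 15
te_Pilot run = (7 + 4·9 + 11)/6 = 54/6 = 9
te_QA = (2 + 4·4 + 18)/6 = 36/6 = 6
te_Packaging design = (1 + 4·4 + 13)/6 = 30/6 = 5
te_Regulatory filing = (4 + 4·6 + 8)/6 = 36/6 = 6
te_Marketing collateral = (4 + 4·9 + 20)/6 = 60/6 = 10
te_Sales training = (3 + 4·7 + 17)/6 = 48/6 = 8

Forward pass:
ES_Tooling = 0; EF_Tooling = 14
ES_Supplier sourcing = 0; EF_Supplier sourcing = 15
ES_Pilot run = 15; EF_Pilot run = 15+9 = 24
ES_QA = 15; EF_QA = 15+6 = 21
ES_Packaging design = max(EF_Tooling=14, EF_Supplier sourcing=15) = 15; EF_Packaging design = 15+5 = 20
ES_Regulatory filing = 15; EF_Regulatory filing = 15+6 = 21
ES_Marketing collateral = max(EF_Packaging design=20, EF_Regulatory filing=21) = 21; EF_Marketing collateral = 21+10 = 31
ES_Sales training = max(EF_Pilot run=24, EF_QA=21, EF_Marketing collateral=31) = 31; EF_Sales training = 31+8 = 39
Expected project duration μ = 39 days. Critical path: Supplier sourcing → Regulatory filing → Marketing collateral → Sales training.

39 days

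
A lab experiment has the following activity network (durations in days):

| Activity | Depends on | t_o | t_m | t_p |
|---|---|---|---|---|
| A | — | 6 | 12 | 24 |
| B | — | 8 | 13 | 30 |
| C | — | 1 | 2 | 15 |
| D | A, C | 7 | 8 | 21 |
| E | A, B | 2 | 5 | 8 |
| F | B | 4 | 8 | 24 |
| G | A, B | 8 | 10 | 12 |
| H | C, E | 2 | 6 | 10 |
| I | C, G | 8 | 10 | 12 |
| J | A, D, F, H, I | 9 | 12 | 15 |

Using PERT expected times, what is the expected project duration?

te_A = (6 + 4·12 + 24)/6 = 78/6 = 13
te_B = (8 + 4·13 + 30)/6 = 90/6 = 15
te_C = (1 + 4·2 + 15)/6 = 24/6 = 4
te_D = (7 + 4·8 + 21)/6 = 60/6 = 10
te_E = (2 + 4·5 + 8)/6 = 30/6 = 5
te_F = (4 + 4·8 + 24)/6 = 60/6 = 10
te_G = (8 + 4·10 + 12)/6 = 60/6 = 10
te_H = (2 + 4·6 + 10)/6 = 36/6 = 6
te_I = (8 + 4·10 + 12)/6 = 60/6 = 10
te_J = (9 + 4·12 + 15)/6 = 72/6 = 12

Forward pass:
ES_A = 0; EF_A = 13
ES_B = 0; EF_B = 15
ES_C = 0; EF_C = 4
ES_D = max(EF_A=13, EF_C=4) = 13; EF_D = 13+10 = 23
ES_E = max(EF_A=13, EF_B=15) = 15; EF_E = 15+5 = 20
ES_F = 15; EF_F = 15+10 = 25
ES_G = max(EF_A=13, EF_B=15) = 15; EF_G = 15+10 = 25
ES_H = max(EF_C=4, EF_E=20) = 20; EF_H = 20+6 = 26
ES_I = max(EF_C=4, EF_G=25) = 25; EF_I = 25+10 = 35
ES_J = max(EF_A=13, EF_D=23, EF_F=25, EF_H=26, EF_I=35) = 35; EF_J = 35+12 = 47
Expected project duration μ = 47 days. Critical path: B → G → I → J.

47 days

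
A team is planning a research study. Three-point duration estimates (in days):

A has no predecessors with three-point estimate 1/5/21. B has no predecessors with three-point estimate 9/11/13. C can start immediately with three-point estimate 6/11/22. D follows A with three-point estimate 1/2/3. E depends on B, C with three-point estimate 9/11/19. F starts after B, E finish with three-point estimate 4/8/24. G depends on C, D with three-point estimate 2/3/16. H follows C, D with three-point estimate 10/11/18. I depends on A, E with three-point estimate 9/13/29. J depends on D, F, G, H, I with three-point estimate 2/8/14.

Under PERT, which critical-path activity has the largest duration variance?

I

te_A = (1 + 4·5 + 21)/6 = 42/6 = 7; σ²_A = ((21−1)/6)² = 11.111
te_B = (9 + 4·11 + 13)/6 = 66/6 = 11; σ²_B = ((13−9)/6)² = 0.444
te_C = (6 + 4·11 + 22)/6 = 72/6 = 12; σ²_C = ((22−6)/6)² = 7.111
te_D = (1 + 4·2 + 3)/6 = 12/6 = 2; σ²_D = ((3−1)/6)² = 0.111
te_E = (9 + 4·11 + 19)/6 = 72/6 = 12; σ²_E = ((19−9)/6)² = 2.778
te_F = (4 + 4·8 + 24)/6 = 60/6 = 10; σ²_F = ((24−4)/6)² = 11.111
te_G = (2 + 4·3 + 16)/6 = 30/6 = 5; σ²_G = ((16−2)/6)² = 5.444
te_H = (10 + 4·11 + 18)/6 = 72/6 = 12; σ²_H = ((18−10)/6)² = 1.778
te_I = (9 + 4·13 + 29)/6 = 90/6 = 15; σ²_I = ((29−9)/6)² = 11.111
te_J = (2 + 4·8 + 14)/6 = 48/6 = 8; σ²_J = ((14−2)/6)² = 4.000

Forward pass:
ES_A = 0; EF_A = 7
ES_B = 0; EF_B = 11
ES_C = 0; EF_C = 12
ES_D = 7; EF_D = 7+2 = 9
ES_E = max(EF_B=11, EF_C=12) = 12; EF_E = 12+12 = 24
ES_F = max(EF_B=11, EF_E=24) = 24; EF_F = 24+10 = 34
ES_G = max(EF_C=12, EF_D=9) = 12; EF_G = 12+5 = 17
ES_H = max(EF_C=12, EF_D=9) = 12; EF_H = 12+12 = 24
ES_I = max(EF_A=7, EF_E=24) = 24; EF_I = 24+15 = 39
ES_J = max(EF_D=9, EF_F=34, EF_G=17, EF_H=24, EF_I=39) = 39; EF_J = 39+8 = 47
Expected project duration μ = 47 days. Critical path: C → E → I → J.

Variances on critical path: σ²_C=7.111, σ²_E=2.778, σ²_I=11.111, σ²_J=4.000.
Largest is σ²_I = 11.111.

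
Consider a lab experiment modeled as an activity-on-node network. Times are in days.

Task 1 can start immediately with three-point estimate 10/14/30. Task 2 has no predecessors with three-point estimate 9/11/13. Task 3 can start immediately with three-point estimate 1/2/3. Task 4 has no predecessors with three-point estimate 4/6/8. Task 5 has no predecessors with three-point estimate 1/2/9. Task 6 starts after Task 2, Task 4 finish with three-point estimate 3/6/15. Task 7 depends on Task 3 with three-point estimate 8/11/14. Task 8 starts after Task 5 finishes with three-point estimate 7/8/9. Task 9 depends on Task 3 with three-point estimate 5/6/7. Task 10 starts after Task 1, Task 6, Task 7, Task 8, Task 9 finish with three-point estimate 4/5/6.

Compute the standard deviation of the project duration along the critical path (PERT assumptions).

te_Task 1 = (10 + 4·14 + 30)/6 = 96/6 = 16; σ²_Task 1 = ((30−10)/6)² = 11.111
te_Task 2 = (9 + 4·11 + 13)/6 = 66/6 = 11; σ²_Task 2 = ((13−9)/6)² = 0.444
te_Task 3 = (1 + 4·2 + 3)/6 = 12/6 = 2; σ²_Task 3 = ((3−1)/6)² = 0.111
te_Task 4 = (4 + 4·6 + 8)/6 = 36/6 = 6; σ²_Task 4 = ((8−4)/6)² = 0.444
te_Task 5 = (1 + 4·2 + 9)/6 = 18/6 = 3; σ²_Task 5 = ((9−1)/6)² = 1.778
te_Task 6 = (3 + 4·6 + 15)/6 = 42/6 = 7; σ²_Task 6 = ((15−3)/6)² = 4.000
te_Task 7 = (8 + 4·11 + 14)/6 = 66/6 = 11; σ²_Task 7 = ((14−8)/6)² = 1.000
te_Task 8 = (7 + 4·8 + 9)/6 = 48/6 = 8; σ²_Task 8 = ((9−7)/6)² = 0.111
te_Task 9 = (5 + 4·6 + 7)/6 = 36/6 = 6; σ²_Task 9 = ((7−5)/6)² = 0.111
te_Task 10 = (4 + 4·5 + 6)/6 = 30/6 = 5; σ²_Task 10 = ((6−4)/6)² = 0.111

Forward pass:
ES_Task 1 = 0; EF_Task 1 = 16
ES_Task 2 = 0; EF_Task 2 = 11
ES_Task 3 = 0; EF_Task 3 = 2
ES_Task 4 = 0; EF_Task 4 = 6
ES_Task 5 = 0; EF_Task 5 = 3
ES_Task 6 = max(EF_Task 2=11, EF_Task 4=6) = 11; EF_Task 6 = 11+7 = 18
ES_Task 7 = 2; EF_Task 7 = 2+11 = 13
ES_Task 8 = 3; EF_Task 8 = 3+8 = 11
ES_Task 9 = 2; EF_Task 9 = 2+6 = 8
ES_Task 10 = max(EF_Task 1=16, EF_Task 6=18, EF_Task 7=13, EF_Task 8=11, EF_Task 9=8) = 18; EF_Task 10 = 18+5 = 23
Expected project duration μ = 23 days. Critical path: Task 2 → Task 6 → Task 10.

Variance along critical path = 0.444 + 4.000 + 0.111 = 4.556
σ = √4.556 = 2.134 days

2.13 days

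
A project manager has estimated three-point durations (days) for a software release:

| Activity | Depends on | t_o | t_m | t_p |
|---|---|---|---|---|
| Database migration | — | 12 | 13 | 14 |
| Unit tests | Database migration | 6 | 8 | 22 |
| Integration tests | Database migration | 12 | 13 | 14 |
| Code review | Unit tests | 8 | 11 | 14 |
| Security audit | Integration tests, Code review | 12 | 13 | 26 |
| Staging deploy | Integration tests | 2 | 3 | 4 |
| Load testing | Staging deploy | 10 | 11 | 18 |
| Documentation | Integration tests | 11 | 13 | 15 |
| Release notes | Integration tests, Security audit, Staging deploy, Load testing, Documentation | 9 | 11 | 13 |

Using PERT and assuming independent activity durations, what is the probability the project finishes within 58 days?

te_Database migration = (12 + 4·13 + 14)/6 = 78/6 = 13; σ²_Database migration = ((14−12)/6)² = 0.111
te_Unit tests = (6 + 4·8 + 22)/6 = 60/6 = 10; σ²_Unit tests = ((22−6)/6)² = 7.111
te_Integration tests = (12 + 4·13 + 14)/6 = 78/6 = 13; σ²_Integration tests = ((14−12)/6)² = 0.111
te_Code review = (8 + 4·11 + 14)/6 = 66/6 = 11; σ²_Code review = ((14−8)/6)² = 1.000
te_Security audit = (12 + 4·13 + 26)/6 = 90/6 = 15; σ²_Security audit = ((26−12)/6)² = 5.444
te_Staging deploy = (2 + 4·3 + 4)/6 = 18/6 = 3; σ²_Staging deploy = ((4−2)/6)² = 0.111
te_Load testing = (10 + 4·11 + 18)/6 = 72/6 = 12; σ²_Load testing = ((18−10)/6)² = 1.778
te_Documentation = (11 + 4·13 + 15)/6 = 78/6 = 13; σ²_Documentation = ((15−11)/6)² = 0.444
te_Release notes = (9 + 4·11 + 13)/6 = 66/6 = 11; σ²_Release notes = ((13−9)/6)² = 0.444

Forward pass:
ES_Database migration = 0; EF_Database migration = 13
ES_Unit tests = 13; EF_Unit tests = 13+10 = 23
ES_Integration tests = 13; EF_Integration tests = 13+13 = 26
ES_Code review = 23; EF_Code review = 23+11 = 34
ES_Security audit = max(EF_Integration tests=26, EF_Code review=34) = 34; EF_Security audit = 34+15 = 49
ES_Staging deploy = 26; EF_Staging deploy = 26+3 = 29
ES_Load testing = 29; EF_Load testing = 29+12 = 41
ES_Documentation = 26; EF_Documentation = 26+13 = 39
ES_Release notes = max(EF_Integration tests=26, EF_Security audit=49, EF_Staging deploy=29, EF_Load testing=41, EF_Documentation=39) = 49; EF_Release notes = 49+11 = 60
Expected project duration μ = 60 days. Critical path: Database migration → Unit tests → Code review → Security audit → Release notes.

Variance along critical path = 0.111 + 7.111 + 1.000 + 5.444 + 0.444 = 14.111; σ = √14.111 = 3.756 days.
Z = (58 − 60) / 3.756 = -0.532
P(T ≤ 58) = Φ(-0.532) ≈ 0.297

0.297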